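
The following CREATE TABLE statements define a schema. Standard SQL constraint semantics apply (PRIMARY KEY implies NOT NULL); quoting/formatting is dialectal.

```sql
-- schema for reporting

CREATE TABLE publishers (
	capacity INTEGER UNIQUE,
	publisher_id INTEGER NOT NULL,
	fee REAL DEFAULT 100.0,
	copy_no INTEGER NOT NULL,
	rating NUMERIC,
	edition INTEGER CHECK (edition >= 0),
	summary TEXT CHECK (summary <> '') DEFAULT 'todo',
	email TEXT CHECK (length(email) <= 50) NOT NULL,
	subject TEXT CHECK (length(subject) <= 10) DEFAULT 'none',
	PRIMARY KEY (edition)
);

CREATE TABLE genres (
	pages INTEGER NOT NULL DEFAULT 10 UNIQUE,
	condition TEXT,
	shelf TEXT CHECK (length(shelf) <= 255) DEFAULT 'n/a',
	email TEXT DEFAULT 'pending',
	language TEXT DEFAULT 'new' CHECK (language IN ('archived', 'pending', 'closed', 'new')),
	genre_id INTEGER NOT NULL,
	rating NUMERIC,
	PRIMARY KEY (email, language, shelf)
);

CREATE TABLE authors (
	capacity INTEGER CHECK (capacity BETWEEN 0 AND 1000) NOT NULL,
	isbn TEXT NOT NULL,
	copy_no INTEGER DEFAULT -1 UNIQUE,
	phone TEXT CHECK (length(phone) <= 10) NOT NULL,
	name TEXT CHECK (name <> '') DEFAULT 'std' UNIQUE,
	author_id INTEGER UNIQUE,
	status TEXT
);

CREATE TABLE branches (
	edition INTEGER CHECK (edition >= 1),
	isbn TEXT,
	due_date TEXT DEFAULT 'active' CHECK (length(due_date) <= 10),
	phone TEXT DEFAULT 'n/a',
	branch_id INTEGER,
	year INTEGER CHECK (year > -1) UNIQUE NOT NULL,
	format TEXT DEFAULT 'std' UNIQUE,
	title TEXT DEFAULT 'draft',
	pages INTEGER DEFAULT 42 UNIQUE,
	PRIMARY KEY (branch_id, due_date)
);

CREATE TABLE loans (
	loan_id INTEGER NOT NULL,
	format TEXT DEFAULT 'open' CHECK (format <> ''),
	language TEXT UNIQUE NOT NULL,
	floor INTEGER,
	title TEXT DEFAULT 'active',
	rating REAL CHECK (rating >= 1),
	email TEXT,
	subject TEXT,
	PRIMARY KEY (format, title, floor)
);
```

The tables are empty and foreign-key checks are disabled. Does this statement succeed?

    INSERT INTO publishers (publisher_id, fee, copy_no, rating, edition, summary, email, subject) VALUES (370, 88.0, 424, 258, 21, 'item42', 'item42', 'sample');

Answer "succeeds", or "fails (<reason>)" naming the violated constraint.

succeeds

NOT NULL columns: copy_no is supplied; edition is supplied; email is supplied; publisher_id is supplied.
CHECK constraints: 21 satisfies (edition >= 0); 'item42' satisfies (summary <> ''); 'item42' satisfies (length(email) <= 50); 'sample' satisfies (length(subject) <= 10).
No constraint is violated.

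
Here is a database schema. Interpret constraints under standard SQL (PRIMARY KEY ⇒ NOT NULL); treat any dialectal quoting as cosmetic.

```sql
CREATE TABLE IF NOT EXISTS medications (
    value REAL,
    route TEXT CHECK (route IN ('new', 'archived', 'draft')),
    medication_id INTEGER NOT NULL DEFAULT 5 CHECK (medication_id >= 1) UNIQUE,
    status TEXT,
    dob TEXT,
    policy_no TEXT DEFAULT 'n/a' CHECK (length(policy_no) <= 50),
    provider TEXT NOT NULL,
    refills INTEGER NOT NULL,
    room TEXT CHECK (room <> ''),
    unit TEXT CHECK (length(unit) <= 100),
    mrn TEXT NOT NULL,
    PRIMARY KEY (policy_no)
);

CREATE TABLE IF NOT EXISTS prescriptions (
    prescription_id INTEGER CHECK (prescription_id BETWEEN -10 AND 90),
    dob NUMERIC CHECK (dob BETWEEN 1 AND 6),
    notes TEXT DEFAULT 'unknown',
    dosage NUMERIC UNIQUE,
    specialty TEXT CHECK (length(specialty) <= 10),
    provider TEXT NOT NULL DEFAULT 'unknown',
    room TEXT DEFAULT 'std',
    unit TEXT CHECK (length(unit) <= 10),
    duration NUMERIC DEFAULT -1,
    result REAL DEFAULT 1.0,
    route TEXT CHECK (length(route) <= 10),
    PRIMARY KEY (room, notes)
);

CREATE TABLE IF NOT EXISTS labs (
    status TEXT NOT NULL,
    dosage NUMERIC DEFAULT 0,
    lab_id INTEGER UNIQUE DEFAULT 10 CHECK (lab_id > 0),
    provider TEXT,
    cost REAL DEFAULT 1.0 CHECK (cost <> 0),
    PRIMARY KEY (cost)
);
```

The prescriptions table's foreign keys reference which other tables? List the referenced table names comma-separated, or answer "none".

No column in prescriptions has a REFERENCES clause.

none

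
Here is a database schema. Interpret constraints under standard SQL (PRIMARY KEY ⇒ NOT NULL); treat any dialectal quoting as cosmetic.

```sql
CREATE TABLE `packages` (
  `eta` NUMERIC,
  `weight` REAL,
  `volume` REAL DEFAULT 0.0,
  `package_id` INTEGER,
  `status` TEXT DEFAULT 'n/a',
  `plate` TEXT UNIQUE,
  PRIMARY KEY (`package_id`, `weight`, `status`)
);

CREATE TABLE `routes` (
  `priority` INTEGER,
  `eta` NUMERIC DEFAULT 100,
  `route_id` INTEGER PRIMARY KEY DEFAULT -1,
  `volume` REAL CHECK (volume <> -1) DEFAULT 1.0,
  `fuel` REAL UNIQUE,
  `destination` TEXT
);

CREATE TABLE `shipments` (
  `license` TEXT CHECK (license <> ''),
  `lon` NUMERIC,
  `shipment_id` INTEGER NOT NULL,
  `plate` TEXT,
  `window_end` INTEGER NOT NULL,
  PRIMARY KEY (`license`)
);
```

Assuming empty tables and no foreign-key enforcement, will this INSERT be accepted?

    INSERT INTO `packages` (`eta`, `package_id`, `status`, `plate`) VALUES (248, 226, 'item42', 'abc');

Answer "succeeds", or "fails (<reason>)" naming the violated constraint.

fails (NOT NULL on weight)

weight is omitted from the column list and has no DEFAULT, so it would receive NULL.
But weight is part of the PRIMARY KEY (implied NOT NULL).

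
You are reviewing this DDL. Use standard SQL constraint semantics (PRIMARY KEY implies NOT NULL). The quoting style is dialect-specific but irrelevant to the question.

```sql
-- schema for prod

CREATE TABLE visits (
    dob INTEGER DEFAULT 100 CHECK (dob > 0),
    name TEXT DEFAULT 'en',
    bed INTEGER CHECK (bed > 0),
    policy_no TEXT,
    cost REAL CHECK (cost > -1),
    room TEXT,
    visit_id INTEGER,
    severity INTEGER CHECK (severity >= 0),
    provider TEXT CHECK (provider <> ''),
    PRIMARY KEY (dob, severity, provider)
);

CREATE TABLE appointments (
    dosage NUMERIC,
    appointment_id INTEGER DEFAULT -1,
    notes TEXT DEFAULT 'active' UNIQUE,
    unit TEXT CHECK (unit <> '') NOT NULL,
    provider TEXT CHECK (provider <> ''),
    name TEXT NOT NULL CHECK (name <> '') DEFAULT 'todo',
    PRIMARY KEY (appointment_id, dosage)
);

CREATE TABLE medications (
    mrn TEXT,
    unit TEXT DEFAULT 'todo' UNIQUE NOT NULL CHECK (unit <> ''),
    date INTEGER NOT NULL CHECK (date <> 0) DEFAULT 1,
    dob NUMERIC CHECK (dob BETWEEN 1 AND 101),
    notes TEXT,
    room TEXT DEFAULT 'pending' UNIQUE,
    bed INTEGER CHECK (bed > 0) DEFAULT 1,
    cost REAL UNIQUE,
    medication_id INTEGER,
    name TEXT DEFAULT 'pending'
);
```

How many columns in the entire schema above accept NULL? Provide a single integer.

16

visits: 6 nullable (name, bed, policy_no, cost, room, visit_id — PK (dob, severity, provider) and explicit NOT NULL columns excluded).
appointments: 2 nullable (notes, provider — PK (appointment_id, dosage) and explicit NOT NULL columns excluded).
medications: 8 nullable (mrn, dob, notes, room, bed, cost, medication_id, name — PK none and explicit NOT NULL columns excluded).
Total: 6 + 2 + 8 = 16.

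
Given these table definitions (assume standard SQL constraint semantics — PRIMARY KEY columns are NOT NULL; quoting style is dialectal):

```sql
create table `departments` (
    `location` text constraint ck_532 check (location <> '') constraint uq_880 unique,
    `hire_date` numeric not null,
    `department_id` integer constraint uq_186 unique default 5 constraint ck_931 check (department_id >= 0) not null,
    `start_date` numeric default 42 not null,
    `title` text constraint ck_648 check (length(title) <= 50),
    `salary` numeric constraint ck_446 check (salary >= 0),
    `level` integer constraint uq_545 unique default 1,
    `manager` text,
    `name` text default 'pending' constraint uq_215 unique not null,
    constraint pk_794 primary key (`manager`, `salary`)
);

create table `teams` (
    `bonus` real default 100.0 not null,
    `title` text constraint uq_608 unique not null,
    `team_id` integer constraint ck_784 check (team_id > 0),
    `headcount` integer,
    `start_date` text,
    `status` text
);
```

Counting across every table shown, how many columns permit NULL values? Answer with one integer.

7

departments: 3 nullable (location, title, level — PK (manager, salary) and explicit NOT NULL columns excluded).
teams: 4 nullable (team_id, headcount, start_date, status — PK none and explicit NOT NULL columns excluded).
Total: 3 + 4 = 7.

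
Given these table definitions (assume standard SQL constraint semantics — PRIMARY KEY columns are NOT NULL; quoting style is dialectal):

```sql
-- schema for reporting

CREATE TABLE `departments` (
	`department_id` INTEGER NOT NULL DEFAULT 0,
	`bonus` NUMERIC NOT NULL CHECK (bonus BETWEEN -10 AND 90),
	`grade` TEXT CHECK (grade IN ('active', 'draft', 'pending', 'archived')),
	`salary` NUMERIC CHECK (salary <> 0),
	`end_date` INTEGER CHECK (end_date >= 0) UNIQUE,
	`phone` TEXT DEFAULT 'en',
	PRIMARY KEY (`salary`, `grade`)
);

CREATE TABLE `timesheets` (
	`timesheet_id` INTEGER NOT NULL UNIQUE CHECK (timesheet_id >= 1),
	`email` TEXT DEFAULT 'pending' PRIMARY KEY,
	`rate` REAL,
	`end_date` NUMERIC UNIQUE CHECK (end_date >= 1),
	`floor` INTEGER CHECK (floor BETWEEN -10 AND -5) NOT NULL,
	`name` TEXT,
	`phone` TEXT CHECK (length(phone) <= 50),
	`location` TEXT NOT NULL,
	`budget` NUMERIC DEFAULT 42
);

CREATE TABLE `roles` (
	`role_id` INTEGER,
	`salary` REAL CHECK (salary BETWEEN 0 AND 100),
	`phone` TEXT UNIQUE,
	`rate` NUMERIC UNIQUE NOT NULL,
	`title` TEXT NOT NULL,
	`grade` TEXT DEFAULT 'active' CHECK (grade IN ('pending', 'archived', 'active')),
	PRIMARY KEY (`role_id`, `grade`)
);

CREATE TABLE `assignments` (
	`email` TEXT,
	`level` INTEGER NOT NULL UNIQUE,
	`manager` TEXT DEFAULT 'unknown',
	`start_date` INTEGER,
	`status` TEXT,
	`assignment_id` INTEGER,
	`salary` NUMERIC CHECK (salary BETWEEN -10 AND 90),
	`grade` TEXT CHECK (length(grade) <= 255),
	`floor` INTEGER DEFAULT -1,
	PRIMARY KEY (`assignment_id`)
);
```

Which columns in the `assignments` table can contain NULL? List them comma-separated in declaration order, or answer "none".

- email: no NOT NULL constraint applies → nullable.
- level: declared NOT NULL → not nullable.
- manager: DEFAULT only fills an omitted column; an explicit NULL is still allowed → nullable.
- start_date: no NOT NULL constraint applies → nullable.
- status: no NOT NULL constraint applies → nullable.
- assignment_id: part of the PRIMARY KEY, which implies NOT NULL → not nullable.
- salary: CHECK does not forbid NULL (a CHECK constraint passes when its expression is NULL) → nullable.
- grade: CHECK does not forbid NULL (a CHECK constraint passes when its expression is NULL) → nullable.
- floor: DEFAULT only fills an omitted column; an explicit NULL is still allowed → nullable.

email, manager, start_date, status, salary, grade, floor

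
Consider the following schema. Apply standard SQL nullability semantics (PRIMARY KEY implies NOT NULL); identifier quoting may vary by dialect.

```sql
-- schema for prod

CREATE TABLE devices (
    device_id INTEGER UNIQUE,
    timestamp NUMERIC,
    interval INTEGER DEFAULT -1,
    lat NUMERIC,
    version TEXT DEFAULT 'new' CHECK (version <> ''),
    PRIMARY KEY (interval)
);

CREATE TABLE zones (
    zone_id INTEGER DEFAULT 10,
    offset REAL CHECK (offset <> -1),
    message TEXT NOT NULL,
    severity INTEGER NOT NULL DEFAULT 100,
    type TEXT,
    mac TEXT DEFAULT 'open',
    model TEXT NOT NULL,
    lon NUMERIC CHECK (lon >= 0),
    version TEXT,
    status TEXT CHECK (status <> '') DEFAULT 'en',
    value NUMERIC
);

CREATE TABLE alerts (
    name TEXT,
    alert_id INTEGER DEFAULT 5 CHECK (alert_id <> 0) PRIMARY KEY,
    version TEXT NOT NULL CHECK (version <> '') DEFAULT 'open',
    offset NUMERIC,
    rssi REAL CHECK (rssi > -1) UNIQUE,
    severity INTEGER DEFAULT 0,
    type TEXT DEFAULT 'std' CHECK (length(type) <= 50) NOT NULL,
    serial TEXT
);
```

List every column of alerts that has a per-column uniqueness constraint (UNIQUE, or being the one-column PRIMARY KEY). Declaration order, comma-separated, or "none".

- name: no UNIQUE or single-column PK constraint.
- alert_id: single-column PRIMARY KEY → unique.
- version: no UNIQUE or single-column PK constraint.
- offset: no UNIQUE or single-column PK constraint.
- rssi: declared UNIQUE → unique.
- severity: no UNIQUE or single-column PK constraint.
- type: no UNIQUE or single-column PK constraint.
- serial: no UNIQUE or single-column PK constraint.

alert_id, rssi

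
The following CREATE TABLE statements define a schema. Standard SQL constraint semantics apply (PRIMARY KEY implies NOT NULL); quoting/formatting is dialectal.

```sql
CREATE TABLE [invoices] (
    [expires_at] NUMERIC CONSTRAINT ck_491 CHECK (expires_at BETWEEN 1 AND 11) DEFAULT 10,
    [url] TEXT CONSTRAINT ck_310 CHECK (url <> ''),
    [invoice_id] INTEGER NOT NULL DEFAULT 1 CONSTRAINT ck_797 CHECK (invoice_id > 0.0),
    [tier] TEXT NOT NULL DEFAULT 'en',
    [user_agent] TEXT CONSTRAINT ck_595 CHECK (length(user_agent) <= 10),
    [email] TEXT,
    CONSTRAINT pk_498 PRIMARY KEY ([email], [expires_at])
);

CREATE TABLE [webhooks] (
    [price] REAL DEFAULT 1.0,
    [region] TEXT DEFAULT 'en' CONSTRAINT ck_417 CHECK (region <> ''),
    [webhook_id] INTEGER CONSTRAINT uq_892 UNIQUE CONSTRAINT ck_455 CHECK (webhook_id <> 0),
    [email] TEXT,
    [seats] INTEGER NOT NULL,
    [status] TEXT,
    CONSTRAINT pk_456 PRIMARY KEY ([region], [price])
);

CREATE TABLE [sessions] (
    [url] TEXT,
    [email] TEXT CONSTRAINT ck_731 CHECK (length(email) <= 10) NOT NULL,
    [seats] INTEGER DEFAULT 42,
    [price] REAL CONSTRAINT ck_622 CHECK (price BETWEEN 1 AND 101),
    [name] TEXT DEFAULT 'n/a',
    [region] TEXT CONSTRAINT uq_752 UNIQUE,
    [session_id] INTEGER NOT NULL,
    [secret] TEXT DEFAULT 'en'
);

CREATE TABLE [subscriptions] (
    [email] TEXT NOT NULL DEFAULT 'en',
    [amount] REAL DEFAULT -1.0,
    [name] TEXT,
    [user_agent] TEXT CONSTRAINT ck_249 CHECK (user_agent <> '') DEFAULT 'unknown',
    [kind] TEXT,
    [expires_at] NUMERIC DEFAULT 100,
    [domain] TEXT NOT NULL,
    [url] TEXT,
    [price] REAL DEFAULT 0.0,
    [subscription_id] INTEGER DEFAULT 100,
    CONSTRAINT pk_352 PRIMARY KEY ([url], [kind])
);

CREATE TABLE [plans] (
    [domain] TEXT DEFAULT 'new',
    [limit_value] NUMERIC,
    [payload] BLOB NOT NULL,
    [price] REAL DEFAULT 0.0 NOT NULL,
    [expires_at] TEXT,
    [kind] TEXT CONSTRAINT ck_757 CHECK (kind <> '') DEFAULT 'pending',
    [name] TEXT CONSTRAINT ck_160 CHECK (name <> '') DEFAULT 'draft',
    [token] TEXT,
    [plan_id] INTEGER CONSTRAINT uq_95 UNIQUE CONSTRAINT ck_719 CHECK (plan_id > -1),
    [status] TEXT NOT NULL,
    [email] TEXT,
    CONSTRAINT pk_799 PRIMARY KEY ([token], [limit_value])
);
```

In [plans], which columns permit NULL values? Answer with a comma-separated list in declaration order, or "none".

domain, expires_at, kind, name, plan_id, email

- domain: DEFAULT only fills an omitted column; an explicit NULL is still allowed → nullable.
- limit_value: part of the PRIMARY KEY, which implies NOT NULL → not nullable.
- payload: declared NOT NULL → not nullable.
- price: declared NOT NULL → not nullable.
- expires_at: no NOT NULL constraint applies → nullable.
- kind: CHECK does not forbid NULL (a CHECK constraint passes when its expression is NULL) → nullable.
- name: CHECK does not forbid NULL (a CHECK constraint passes when its expression is NULL) → nullable.
- token: part of the PRIMARY KEY, which implies NOT NULL → not nullable.
- plan_id: CHECK does not forbid NULL (a CHECK constraint passes when its expression is NULL) → nullable.
- status: declared NOT NULL → not nullable.
- email: no NOT NULL constraint applies → nullable.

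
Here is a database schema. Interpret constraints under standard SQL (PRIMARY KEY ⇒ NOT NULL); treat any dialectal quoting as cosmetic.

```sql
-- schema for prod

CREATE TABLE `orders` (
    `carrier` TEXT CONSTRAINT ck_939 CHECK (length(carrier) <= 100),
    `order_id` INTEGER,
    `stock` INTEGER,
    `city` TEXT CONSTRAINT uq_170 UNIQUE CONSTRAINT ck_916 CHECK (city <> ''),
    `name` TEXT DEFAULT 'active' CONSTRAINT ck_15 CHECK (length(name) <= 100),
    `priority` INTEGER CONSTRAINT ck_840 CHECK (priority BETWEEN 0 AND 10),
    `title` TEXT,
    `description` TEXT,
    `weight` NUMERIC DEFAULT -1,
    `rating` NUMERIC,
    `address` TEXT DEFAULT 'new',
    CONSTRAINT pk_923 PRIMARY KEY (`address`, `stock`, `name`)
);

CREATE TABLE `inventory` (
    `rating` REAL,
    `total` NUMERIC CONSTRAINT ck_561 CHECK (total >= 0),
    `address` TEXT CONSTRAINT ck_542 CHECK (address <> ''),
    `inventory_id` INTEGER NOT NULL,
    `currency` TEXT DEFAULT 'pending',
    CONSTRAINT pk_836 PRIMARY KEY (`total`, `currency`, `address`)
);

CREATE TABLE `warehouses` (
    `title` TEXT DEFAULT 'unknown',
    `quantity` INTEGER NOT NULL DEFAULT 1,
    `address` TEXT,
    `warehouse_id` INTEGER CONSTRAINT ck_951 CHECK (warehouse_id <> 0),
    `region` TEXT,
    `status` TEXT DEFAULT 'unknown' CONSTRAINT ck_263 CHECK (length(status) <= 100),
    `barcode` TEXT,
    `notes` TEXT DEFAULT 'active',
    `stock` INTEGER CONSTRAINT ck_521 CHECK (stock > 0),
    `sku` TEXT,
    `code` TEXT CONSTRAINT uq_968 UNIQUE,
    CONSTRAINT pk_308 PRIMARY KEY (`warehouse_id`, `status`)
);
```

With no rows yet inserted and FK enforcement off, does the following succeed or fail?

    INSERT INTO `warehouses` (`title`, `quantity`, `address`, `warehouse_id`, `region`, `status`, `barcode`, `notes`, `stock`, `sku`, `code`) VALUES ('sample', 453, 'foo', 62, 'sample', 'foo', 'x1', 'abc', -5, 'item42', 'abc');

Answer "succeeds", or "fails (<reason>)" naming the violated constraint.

The value -5 for stock violates CHECK (stock > 0).

fails (CHECK on stock)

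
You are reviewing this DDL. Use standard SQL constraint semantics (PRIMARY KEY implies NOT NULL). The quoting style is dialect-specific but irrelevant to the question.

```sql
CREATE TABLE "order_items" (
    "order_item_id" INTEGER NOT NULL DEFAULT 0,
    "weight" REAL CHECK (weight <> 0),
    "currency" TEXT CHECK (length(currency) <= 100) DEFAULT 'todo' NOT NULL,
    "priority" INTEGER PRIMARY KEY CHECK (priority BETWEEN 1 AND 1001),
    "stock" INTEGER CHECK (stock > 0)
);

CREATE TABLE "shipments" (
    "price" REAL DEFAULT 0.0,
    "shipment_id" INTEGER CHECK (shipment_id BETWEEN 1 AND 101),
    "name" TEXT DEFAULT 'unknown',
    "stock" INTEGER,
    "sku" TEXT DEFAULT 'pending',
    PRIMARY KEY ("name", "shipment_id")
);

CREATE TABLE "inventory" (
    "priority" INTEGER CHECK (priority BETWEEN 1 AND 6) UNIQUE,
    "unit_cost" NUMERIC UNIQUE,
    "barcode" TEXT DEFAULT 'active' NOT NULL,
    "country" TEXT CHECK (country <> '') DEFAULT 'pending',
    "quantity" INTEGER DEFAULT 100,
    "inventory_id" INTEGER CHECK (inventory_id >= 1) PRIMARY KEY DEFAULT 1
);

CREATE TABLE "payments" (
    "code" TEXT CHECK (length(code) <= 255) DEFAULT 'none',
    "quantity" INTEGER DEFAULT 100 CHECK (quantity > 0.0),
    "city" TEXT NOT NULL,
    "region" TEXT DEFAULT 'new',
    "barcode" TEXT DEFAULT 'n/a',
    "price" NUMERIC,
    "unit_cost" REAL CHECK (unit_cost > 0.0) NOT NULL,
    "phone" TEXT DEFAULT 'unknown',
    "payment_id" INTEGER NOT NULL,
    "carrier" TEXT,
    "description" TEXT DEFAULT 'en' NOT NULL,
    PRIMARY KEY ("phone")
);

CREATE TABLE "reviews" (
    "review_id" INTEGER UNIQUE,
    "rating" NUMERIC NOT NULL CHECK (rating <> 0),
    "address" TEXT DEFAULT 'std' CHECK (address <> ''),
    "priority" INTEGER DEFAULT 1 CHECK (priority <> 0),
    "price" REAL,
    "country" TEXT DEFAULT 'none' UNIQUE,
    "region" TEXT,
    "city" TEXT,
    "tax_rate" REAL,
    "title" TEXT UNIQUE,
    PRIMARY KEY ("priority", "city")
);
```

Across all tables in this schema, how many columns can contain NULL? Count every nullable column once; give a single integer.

order_items: 2 nullable (weight, stock — PK (priority) and explicit NOT NULL columns excluded).
shipments: 3 nullable (price, stock, sku — PK (name, shipment_id) and explicit NOT NULL columns excluded).
inventory: 4 nullable (priority, unit_cost, country, quantity — PK (inventory_id) and explicit NOT NULL columns excluded).
payments: 6 nullable (code, quantity, region, barcode, price, carrier — PK (phone) and explicit NOT NULL columns excluded).
reviews: 7 nullable (review_id, address, price, country, region, tax_rate, title — PK (priority, city) and explicit NOT NULL columns excluded).
Total: 2 + 3 + 4 + 6 + 7 = 22.

22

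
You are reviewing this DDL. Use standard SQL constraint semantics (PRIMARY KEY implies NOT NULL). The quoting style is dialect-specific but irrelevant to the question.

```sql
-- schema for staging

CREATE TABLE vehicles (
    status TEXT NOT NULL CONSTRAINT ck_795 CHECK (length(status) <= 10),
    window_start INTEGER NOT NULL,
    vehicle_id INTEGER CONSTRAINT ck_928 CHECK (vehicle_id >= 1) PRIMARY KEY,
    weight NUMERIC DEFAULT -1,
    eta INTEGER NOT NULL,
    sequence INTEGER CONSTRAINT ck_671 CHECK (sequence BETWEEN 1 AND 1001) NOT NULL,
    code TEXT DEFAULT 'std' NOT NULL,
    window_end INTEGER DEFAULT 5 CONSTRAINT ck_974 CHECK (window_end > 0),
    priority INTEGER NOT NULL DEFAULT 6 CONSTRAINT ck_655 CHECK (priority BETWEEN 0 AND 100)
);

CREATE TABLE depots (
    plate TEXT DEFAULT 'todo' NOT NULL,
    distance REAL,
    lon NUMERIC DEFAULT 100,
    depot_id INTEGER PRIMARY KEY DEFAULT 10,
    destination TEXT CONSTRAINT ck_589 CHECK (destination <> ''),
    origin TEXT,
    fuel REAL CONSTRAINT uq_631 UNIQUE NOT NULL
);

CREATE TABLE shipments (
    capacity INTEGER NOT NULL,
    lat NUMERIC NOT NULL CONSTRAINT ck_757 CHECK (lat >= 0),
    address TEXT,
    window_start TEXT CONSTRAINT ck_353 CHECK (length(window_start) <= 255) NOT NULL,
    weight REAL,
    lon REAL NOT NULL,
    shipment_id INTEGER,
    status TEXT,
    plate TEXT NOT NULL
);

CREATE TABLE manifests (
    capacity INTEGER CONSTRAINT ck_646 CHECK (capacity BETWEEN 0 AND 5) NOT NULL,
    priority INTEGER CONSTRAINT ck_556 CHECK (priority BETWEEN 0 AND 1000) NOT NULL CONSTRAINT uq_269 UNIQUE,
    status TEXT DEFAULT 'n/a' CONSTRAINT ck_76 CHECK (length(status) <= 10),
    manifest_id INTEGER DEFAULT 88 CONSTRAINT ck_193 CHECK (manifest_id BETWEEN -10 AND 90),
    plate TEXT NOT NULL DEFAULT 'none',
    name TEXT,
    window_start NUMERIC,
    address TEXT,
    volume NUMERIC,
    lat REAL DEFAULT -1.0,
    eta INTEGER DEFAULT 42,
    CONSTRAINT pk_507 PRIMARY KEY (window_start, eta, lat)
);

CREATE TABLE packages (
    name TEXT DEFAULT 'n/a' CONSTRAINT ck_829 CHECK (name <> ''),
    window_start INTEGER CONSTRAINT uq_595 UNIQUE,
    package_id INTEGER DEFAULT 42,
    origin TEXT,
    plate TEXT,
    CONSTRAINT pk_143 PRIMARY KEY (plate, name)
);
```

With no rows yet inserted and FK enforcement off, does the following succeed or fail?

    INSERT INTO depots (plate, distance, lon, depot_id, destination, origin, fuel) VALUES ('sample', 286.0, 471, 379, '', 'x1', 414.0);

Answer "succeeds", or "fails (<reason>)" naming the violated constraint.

The value '' for destination violates CHECK (destination <> '').

fails (CHECK on destination)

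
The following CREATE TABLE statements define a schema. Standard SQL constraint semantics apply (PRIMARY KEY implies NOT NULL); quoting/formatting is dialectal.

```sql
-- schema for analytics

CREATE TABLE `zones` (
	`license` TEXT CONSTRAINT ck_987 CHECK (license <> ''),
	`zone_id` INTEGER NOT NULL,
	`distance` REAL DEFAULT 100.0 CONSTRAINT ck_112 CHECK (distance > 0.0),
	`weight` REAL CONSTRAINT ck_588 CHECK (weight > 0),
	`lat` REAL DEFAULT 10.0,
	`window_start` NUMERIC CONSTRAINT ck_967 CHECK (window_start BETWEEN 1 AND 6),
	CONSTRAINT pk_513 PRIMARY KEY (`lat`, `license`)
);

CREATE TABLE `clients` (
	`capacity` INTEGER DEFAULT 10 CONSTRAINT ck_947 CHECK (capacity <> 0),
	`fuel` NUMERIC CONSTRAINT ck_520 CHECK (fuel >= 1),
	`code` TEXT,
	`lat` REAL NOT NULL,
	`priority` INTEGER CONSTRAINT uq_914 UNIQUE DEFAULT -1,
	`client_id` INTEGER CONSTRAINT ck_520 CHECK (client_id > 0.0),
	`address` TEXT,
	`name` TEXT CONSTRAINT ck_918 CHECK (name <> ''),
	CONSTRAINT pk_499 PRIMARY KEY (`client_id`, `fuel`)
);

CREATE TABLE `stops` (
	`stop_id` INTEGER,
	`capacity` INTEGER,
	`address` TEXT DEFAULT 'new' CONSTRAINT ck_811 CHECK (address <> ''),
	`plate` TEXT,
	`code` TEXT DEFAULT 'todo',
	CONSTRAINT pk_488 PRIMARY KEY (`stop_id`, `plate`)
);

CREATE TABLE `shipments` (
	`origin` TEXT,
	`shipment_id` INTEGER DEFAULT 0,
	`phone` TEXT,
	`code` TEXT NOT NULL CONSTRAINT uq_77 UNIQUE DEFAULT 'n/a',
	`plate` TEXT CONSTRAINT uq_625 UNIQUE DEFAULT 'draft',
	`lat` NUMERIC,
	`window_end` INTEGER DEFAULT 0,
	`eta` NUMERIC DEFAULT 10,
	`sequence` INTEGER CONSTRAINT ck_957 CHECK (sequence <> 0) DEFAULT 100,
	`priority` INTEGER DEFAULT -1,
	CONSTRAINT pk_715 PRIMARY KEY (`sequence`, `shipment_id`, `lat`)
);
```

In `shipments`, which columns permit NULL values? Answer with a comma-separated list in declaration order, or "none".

origin, phone, plate, window_end, eta, priority

- origin: no NOT NULL constraint applies → nullable.
- shipment_id: part of the PRIMARY KEY, which implies NOT NULL → not nullable.
- phone: no NOT NULL constraint applies → nullable.
- code: declared NOT NULL → not nullable.
- plate: UNIQUE does not imply NOT NULL → nullable.
- lat: part of the PRIMARY KEY, which implies NOT NULL → not nullable.
- window_end: DEFAULT only fills an omitted column; an explicit NULL is still allowed → nullable.
- eta: DEFAULT only fills an omitted column; an explicit NULL is still allowed → nullable.
- sequence: part of the PRIMARY KEY, which implies NOT NULL → not nullable.
- priority: DEFAULT only fills an omitted column; an explicit NULL is still allowed → nullable.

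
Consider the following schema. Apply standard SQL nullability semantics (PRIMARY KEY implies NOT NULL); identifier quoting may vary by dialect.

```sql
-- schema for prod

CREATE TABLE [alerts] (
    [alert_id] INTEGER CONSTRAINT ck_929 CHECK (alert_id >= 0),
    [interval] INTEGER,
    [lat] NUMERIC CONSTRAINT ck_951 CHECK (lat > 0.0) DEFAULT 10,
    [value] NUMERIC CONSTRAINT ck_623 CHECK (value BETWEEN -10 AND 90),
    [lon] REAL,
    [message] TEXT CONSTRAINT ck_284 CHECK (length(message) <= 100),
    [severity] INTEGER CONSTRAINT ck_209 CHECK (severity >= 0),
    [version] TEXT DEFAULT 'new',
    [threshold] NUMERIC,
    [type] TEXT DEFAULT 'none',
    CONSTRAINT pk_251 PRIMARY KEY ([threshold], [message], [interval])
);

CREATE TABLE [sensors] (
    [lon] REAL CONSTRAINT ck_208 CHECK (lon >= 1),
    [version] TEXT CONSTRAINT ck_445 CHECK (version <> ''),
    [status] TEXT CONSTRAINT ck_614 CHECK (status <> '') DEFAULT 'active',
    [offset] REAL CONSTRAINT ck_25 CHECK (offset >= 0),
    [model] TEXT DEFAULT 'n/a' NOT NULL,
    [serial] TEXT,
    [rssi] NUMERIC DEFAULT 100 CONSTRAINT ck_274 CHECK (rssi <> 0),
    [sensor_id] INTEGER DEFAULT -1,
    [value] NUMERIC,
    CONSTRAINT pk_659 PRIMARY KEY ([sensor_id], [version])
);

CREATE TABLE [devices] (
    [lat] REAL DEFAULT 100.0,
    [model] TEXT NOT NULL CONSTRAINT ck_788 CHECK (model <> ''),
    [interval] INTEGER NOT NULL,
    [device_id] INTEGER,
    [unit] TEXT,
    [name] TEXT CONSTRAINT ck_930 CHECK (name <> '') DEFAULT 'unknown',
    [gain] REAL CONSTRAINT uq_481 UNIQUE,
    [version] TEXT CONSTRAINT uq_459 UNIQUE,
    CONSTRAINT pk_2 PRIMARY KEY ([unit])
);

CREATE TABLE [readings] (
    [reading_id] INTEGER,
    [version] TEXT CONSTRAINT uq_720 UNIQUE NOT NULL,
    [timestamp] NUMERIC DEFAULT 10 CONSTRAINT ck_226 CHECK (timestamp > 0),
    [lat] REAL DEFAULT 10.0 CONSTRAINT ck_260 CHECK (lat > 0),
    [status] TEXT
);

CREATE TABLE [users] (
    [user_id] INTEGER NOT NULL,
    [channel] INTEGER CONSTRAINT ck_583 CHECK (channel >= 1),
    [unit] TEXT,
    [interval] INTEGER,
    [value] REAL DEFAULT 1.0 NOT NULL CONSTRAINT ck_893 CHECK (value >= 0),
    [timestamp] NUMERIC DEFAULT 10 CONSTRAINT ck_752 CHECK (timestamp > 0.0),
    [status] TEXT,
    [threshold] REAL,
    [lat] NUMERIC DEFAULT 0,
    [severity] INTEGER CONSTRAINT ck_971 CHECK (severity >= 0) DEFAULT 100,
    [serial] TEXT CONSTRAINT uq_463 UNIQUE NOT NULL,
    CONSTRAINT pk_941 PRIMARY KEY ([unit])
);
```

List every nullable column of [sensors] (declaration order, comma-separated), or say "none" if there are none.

lon, status, offset, serial, rssi, value

- lon: CHECK does not forbid NULL (a CHECK constraint passes when its expression is NULL) → nullable.
- version: part of the PRIMARY KEY, which implies NOT NULL → not nullable.
- status: CHECK does not forbid NULL (a CHECK constraint passes when its expression is NULL) → nullable.
- offset: CHECK does not forbid NULL (a CHECK constraint passes when its expression is NULL) → nullable.
- model: declared NOT NULL → not nullable.
- serial: no NOT NULL constraint applies → nullable.
- rssi: CHECK does not forbid NULL (a CHECK constraint passes when its expression is NULL) → nullable.
- sensor_id: part of the PRIMARY KEY, which implies NOT NULL → not nullable.
- value: no NOT NULL constraint applies → nullable.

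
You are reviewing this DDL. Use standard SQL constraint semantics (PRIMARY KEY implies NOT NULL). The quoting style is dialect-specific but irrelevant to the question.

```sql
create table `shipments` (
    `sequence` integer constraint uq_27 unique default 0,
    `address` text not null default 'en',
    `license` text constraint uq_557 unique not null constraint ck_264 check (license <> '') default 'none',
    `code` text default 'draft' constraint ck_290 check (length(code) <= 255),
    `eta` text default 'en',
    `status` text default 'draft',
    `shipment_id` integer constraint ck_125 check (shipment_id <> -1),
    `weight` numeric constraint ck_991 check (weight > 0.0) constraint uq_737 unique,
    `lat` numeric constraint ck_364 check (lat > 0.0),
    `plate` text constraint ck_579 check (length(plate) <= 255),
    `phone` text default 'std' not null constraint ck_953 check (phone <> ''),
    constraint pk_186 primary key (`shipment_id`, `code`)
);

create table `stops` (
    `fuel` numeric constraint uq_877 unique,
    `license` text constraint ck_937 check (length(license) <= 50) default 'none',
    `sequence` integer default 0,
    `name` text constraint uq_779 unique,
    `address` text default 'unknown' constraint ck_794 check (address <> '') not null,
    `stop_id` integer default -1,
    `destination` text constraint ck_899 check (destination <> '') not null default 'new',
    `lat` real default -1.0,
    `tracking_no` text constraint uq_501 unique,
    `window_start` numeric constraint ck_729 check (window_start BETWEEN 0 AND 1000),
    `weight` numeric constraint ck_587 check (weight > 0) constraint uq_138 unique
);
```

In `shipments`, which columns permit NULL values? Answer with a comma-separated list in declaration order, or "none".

- sequence: UNIQUE does not imply NOT NULL → nullable.
- address: declared NOT NULL → not nullable.
- license: declared NOT NULL → not nullable.
- code: part of the PRIMARY KEY, which implies NOT NULL → not nullable.
- eta: DEFAULT only fills an omitted column; an explicit NULL is still allowed → nullable.
- status: DEFAULT only fills an omitted column; an explicit NULL is still allowed → nullable.
- shipment_id: part of the PRIMARY KEY, which implies NOT NULL → not nullable.
- weight: CHECK does not forbid NULL (a CHECK constraint passes when its expression is NULL) → nullable.
- lat: CHECK does not forbid NULL (a CHECK constraint passes when its expression is NULL) → nullable.
- plate: CHECK does not forbid NULL (a CHECK constraint passes when its expression is NULL) → nullable.
- phone: declared NOT NULL → not nullable.

sequence, eta, status, weight, lat, plate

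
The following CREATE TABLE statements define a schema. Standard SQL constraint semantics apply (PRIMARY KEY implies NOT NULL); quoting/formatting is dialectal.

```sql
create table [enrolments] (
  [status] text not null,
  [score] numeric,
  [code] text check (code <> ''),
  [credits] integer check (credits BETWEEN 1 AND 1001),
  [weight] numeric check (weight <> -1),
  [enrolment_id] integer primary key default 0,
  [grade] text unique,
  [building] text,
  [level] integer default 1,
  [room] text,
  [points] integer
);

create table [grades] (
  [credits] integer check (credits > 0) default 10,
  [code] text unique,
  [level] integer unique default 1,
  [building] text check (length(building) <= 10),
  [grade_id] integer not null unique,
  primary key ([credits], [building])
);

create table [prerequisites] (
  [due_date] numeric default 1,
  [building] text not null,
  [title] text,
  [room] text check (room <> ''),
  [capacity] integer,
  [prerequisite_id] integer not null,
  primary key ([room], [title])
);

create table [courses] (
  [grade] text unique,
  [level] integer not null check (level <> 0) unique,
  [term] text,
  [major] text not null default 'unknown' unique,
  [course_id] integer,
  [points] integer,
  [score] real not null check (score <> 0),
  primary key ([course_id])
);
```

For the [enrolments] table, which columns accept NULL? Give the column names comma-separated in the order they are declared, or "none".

- status: declared NOT NULL → not nullable.
- score: no NOT NULL constraint applies → nullable.
- code: CHECK does not forbid NULL (a CHECK constraint passes when its expression is NULL) → nullable.
- credits: CHECK does not forbid NULL (a CHECK constraint passes when its expression is NULL) → nullable.
- weight: CHECK does not forbid NULL (a CHECK constraint passes when its expression is NULL) → nullable.
- enrolment_id: part of the PRIMARY KEY, which implies NOT NULL → not nullable.
- grade: UNIQUE does not imply NOT NULL → nullable.
- building: no NOT NULL constraint applies → nullable.
- level: DEFAULT only fills an omitted column; an explicit NULL is still allowed → nullable.
- room: no NOT NULL constraint applies → nullable.
- points: no NOT NULL constraint applies → nullable.

score, code, credits, weight, grade, building, level, room, points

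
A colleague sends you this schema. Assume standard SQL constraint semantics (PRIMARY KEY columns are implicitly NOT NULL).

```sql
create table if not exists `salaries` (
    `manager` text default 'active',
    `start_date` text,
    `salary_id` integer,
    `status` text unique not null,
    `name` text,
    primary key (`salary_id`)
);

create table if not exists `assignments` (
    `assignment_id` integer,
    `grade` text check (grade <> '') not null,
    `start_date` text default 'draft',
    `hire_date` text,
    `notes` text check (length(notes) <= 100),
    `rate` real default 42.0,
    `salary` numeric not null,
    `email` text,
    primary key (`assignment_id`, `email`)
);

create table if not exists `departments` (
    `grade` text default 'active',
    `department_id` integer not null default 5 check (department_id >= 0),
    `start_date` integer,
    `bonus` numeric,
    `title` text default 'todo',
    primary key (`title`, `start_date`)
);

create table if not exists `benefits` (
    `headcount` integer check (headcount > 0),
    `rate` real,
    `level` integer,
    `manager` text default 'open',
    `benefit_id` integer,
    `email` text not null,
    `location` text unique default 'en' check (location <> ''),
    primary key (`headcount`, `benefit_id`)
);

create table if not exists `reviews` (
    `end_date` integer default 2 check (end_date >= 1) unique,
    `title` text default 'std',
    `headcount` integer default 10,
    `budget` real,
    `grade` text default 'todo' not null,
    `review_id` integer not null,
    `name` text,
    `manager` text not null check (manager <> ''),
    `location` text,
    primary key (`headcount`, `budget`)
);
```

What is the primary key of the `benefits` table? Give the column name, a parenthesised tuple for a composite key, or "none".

A table-level PRIMARY KEY clause names 2 columns: headcount, benefit_id.
This is a composite key — the combination is unique, not each column individually.

(headcount, benefit_id)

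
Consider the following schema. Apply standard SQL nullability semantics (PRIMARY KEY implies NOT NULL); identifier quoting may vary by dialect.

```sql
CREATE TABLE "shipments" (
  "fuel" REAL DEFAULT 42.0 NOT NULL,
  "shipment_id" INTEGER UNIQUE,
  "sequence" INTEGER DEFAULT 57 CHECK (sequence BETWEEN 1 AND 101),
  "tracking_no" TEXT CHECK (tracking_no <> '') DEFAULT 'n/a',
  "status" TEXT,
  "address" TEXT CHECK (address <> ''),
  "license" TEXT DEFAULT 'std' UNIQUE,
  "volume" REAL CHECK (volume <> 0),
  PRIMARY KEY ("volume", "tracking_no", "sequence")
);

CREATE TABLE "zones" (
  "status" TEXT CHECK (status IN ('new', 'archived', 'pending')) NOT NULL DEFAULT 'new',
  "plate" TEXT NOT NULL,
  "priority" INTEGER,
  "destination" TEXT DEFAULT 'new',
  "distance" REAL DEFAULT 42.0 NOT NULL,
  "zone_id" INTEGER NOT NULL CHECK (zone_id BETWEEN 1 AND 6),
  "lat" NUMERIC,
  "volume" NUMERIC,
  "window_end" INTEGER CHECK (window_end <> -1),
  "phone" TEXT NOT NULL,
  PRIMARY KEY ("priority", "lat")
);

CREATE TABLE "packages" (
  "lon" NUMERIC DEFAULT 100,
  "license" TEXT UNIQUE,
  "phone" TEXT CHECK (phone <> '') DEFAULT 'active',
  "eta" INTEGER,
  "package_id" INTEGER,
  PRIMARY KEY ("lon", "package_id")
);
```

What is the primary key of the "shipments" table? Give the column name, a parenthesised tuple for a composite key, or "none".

A table-level PRIMARY KEY clause names 3 columns: volume, tracking_no, sequence.
This is a composite key — the combination is unique, not each column individually.

(volume, tracking_no, sequence)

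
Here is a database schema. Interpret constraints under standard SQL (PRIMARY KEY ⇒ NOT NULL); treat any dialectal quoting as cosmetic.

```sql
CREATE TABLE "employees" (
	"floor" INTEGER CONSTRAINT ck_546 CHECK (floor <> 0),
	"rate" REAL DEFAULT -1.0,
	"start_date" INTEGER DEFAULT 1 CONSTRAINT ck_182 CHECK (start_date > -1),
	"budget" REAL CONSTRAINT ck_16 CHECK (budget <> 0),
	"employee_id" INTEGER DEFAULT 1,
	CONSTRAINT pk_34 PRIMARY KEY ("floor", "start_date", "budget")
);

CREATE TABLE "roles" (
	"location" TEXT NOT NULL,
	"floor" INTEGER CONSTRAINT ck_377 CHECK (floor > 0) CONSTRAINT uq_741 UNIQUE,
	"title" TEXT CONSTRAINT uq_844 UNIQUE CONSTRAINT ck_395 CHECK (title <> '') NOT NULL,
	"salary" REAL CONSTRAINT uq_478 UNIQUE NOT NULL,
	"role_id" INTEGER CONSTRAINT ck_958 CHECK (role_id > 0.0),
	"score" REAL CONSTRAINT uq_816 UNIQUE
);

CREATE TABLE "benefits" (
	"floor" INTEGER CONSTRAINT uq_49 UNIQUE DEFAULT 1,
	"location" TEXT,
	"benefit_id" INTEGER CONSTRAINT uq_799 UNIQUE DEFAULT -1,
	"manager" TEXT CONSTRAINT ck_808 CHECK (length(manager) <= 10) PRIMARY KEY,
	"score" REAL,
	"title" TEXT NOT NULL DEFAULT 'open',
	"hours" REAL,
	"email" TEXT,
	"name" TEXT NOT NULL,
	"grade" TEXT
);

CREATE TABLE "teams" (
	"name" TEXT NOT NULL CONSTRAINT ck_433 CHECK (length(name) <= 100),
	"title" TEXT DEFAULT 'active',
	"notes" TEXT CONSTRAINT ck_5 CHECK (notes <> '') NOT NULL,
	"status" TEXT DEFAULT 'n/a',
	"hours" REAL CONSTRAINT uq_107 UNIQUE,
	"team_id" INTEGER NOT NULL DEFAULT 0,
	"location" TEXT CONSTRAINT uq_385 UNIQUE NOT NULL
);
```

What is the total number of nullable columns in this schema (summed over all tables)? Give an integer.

employees: 2 nullable (rate, employee_id — PK (floor, start_date, budget) and explicit NOT NULL columns excluded).
roles: 3 nullable (floor, role_id, score — PK none and explicit NOT NULL columns excluded).
benefits: 7 nullable (floor, location, benefit_id, score, hours, email, grade — PK (manager) and explicit NOT NULL columns excluded).
teams: 3 nullable (title, status, hours — PK none and explicit NOT NULL columns excluded).
Total: 2 + 3 + 7 + 3 = 15.

15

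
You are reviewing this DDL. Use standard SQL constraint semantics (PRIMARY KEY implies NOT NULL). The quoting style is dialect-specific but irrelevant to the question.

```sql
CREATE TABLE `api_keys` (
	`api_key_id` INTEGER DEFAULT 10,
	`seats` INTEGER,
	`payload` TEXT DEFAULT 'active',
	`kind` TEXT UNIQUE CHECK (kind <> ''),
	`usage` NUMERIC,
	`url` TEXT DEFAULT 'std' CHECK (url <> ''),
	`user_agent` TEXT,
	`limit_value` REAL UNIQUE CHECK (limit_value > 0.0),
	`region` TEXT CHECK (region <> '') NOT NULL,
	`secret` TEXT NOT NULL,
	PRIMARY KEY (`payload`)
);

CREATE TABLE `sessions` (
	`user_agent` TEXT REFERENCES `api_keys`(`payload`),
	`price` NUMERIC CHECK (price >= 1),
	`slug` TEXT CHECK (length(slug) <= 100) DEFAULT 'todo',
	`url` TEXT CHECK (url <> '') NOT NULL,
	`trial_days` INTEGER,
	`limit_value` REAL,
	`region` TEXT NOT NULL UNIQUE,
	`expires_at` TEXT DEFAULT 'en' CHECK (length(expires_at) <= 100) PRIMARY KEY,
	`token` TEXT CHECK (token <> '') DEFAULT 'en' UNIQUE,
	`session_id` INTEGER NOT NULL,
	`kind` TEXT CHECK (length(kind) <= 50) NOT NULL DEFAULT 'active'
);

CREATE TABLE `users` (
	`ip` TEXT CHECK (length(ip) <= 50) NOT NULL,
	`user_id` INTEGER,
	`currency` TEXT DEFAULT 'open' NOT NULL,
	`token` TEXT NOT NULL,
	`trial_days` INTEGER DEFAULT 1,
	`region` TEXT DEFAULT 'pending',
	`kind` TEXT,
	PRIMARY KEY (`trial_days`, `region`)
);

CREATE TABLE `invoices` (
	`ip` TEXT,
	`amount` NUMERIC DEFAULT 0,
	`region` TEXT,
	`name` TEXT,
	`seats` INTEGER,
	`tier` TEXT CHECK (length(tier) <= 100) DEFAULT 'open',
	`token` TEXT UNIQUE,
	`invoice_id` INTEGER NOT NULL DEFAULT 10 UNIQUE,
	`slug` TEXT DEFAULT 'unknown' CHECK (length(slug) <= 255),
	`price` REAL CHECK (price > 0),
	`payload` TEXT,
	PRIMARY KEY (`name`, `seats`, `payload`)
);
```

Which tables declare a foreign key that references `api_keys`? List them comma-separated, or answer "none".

sessions

- sessions.user_agent references api_keys(payload).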